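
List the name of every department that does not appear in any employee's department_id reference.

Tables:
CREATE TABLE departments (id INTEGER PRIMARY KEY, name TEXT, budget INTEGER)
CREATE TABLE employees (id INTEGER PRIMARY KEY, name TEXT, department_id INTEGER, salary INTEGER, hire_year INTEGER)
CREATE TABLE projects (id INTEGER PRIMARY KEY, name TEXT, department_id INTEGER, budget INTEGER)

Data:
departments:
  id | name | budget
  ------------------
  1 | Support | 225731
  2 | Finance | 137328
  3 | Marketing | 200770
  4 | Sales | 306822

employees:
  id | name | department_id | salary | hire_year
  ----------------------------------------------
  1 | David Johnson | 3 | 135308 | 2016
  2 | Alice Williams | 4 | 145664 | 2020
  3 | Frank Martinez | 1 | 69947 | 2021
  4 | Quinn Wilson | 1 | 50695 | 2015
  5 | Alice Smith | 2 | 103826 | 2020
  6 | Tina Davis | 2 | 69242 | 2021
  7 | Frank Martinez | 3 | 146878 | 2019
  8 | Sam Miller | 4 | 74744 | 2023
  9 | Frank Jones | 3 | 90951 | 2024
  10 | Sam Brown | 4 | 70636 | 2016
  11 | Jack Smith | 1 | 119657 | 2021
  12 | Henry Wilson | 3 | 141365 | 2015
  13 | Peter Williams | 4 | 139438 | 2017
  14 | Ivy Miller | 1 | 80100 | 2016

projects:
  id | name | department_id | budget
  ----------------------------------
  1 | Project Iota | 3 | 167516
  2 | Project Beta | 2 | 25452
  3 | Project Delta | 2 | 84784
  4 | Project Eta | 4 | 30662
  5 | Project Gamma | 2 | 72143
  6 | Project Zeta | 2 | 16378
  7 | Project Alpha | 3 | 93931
SELECT p.name FROM departments p LEFT JOIN employees c ON c.department_id = p.id WHERE c.id IS NULL

Execution result:
(no rows)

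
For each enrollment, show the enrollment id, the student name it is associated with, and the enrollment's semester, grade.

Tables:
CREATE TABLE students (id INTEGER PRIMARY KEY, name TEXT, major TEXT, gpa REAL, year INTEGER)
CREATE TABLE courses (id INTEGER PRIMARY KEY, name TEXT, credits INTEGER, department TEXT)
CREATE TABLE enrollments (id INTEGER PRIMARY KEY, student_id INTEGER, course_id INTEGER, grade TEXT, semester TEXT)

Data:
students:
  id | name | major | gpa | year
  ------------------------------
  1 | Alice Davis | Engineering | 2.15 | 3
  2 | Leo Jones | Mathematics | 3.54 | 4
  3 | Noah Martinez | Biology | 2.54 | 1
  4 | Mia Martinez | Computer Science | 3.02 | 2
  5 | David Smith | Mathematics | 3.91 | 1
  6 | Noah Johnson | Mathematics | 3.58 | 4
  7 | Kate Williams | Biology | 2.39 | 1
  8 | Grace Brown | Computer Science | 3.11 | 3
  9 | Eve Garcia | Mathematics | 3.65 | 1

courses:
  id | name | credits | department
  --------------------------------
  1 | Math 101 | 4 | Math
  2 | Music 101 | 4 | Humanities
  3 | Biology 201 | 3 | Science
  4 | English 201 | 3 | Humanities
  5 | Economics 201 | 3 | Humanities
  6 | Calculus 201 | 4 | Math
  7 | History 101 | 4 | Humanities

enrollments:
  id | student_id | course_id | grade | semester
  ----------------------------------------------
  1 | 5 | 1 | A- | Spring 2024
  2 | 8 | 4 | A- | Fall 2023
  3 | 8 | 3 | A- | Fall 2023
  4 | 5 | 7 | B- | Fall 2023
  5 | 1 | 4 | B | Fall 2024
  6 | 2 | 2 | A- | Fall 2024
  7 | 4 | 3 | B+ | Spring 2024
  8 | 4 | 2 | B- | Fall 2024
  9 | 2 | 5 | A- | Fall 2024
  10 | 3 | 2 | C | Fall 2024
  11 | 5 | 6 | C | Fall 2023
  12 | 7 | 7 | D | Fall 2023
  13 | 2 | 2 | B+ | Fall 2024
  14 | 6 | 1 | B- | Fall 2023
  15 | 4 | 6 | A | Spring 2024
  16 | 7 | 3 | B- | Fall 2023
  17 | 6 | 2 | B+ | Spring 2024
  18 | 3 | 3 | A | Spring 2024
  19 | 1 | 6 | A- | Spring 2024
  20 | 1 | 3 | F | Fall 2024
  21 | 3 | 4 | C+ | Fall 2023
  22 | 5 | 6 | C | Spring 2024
SELECT c.id, p.name AS student, c.semester, c.grade FROM enrollments c JOIN students p ON c.student_id = p.id

Execution result:
id | student | semester | grade
1 | David Smith | Spring 2024 | A-
2 | Grace Brown | Fall 2023 | A-
3 | Grace Brown | Fall 2023 | A-
4 | David Smith | Fall 2023 | B-
5 | Alice Davis | Fall 2024 | B
6 | Leo Jones | Fall 2024 | A-
7 | Mia Martinez | Spring 2024 | B+
8 | Mia Martinez | Fall 2024 | B-
9 | Leo Jones | Fall 2024 | A-
10 | Noah Martinez | Fall 2024 | C
11 | David Smith | Fall 2023 | C
12 | Kate Williams | Fall 2023 | D
13 | Leo Jones | Fall 2024 | B+
14 | Noah Johnson | Fall 2023 | B-
15 | Mia Martinez | Spring 2024 | A
16 | Kate Williams | Fall 2023 | B-
17 | Noah Johnson | Spring 2024 | B+
18 | Noah Martinez | Spring 2024 | A
19 | Alice Davis | Spring 2024 | A-
20 | Alice Davis | Fall 2024 | F
21 | Noah Martinez | Fall 2023 | C+
22 | David Smith | Spring 2024 | C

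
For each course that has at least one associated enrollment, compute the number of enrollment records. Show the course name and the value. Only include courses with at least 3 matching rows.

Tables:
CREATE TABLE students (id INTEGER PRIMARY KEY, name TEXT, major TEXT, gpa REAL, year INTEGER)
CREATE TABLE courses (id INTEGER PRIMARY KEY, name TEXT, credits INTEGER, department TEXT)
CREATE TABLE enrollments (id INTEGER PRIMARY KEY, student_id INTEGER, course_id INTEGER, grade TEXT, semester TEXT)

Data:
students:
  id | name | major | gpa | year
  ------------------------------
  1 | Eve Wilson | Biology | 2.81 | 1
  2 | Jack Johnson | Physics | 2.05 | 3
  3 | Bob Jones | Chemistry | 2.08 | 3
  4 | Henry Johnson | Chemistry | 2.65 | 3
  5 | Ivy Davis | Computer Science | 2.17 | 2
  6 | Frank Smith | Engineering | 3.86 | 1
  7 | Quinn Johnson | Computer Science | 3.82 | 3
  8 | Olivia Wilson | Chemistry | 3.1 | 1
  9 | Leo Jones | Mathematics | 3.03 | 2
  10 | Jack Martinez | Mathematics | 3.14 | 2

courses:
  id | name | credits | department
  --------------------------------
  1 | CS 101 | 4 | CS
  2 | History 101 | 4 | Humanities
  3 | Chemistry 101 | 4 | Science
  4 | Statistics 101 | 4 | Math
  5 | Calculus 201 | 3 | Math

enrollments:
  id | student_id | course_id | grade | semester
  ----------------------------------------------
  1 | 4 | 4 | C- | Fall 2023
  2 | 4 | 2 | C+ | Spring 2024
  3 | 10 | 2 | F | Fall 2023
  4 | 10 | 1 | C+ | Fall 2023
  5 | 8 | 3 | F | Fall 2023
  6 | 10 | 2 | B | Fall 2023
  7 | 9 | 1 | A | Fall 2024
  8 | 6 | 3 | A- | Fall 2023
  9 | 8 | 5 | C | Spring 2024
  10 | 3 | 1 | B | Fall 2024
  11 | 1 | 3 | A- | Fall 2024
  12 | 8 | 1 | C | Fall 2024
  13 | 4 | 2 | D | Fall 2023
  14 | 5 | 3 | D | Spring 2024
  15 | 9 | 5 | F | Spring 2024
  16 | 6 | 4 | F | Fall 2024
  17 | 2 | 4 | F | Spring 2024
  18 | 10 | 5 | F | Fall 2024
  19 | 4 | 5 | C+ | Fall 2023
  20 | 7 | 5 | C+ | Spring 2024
SELECT p.name, COUNT(*) AS n FROM enrollments c JOIN courses p ON c.course_id = p.id GROUP BY p.id, p.name HAVING COUNT(*) >= 3

Execution result:
name | n
CS 101 | 4
History 101 | 4
Chemistry 101 | 4
Statistics 101 | 3
Calculus 201 | 5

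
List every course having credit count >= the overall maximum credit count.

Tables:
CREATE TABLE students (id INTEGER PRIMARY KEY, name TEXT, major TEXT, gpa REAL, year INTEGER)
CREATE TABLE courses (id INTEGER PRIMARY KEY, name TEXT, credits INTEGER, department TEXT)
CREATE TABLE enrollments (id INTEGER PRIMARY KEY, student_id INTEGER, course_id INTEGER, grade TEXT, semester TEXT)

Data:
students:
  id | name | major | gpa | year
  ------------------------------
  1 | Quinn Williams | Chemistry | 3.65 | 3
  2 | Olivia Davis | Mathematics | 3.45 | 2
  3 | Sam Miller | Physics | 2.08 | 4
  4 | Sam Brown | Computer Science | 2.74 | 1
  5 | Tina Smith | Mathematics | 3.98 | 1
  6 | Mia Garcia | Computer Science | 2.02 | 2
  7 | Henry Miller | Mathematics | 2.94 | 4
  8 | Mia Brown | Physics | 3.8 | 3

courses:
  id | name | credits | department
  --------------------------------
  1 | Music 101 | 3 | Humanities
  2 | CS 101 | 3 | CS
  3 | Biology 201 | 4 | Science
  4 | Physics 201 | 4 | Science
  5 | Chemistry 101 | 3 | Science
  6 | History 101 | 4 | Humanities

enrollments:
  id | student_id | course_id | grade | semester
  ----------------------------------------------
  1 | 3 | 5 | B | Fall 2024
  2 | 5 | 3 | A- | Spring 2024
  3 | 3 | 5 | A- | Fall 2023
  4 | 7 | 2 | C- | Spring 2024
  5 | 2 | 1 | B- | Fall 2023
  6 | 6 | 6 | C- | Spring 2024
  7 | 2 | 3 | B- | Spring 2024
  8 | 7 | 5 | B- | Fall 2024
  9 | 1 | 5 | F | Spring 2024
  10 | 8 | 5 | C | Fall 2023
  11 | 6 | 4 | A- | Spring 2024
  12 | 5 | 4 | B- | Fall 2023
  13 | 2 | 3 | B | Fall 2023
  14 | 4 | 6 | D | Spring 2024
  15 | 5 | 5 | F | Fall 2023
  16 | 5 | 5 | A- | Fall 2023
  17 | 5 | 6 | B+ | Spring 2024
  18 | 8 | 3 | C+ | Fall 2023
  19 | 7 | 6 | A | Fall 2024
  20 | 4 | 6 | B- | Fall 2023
SELECT name, credits FROM courses WHERE credits >= (SELECT MAX(credits) FROM courses)

Execution result:
name | credits
Biology 201 | 4
Physics 201 | 4
History 101 | 4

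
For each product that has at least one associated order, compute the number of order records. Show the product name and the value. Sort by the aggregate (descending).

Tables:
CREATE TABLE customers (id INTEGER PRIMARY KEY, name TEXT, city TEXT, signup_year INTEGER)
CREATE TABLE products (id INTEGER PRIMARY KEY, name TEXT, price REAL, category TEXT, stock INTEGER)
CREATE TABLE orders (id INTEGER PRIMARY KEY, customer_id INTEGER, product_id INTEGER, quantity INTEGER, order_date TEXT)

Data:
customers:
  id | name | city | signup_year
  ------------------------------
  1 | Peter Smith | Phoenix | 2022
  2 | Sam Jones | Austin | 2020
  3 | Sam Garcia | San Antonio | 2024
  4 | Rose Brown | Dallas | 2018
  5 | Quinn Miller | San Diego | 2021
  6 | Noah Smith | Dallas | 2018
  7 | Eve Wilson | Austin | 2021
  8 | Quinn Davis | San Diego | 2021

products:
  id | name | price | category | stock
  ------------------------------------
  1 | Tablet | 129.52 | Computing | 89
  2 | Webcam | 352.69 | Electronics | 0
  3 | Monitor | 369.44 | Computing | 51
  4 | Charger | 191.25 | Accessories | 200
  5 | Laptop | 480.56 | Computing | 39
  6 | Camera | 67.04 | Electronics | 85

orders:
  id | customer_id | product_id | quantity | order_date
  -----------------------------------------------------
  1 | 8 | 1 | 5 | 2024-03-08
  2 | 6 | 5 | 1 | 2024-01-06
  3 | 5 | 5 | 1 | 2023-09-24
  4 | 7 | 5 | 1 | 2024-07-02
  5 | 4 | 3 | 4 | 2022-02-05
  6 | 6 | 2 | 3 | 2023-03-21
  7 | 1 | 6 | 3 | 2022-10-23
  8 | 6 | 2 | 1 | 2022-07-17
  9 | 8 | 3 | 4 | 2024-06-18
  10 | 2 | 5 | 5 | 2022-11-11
SELECT p.name, COUNT(*) AS n FROM orders c JOIN products p ON c.product_id = p.id GROUP BY p.id, p.name ORDER BY n DESC

Execution result:
name | n
Laptop | 4
Webcam | 2
Monitor | 2
Tablet | 1
Camera | 1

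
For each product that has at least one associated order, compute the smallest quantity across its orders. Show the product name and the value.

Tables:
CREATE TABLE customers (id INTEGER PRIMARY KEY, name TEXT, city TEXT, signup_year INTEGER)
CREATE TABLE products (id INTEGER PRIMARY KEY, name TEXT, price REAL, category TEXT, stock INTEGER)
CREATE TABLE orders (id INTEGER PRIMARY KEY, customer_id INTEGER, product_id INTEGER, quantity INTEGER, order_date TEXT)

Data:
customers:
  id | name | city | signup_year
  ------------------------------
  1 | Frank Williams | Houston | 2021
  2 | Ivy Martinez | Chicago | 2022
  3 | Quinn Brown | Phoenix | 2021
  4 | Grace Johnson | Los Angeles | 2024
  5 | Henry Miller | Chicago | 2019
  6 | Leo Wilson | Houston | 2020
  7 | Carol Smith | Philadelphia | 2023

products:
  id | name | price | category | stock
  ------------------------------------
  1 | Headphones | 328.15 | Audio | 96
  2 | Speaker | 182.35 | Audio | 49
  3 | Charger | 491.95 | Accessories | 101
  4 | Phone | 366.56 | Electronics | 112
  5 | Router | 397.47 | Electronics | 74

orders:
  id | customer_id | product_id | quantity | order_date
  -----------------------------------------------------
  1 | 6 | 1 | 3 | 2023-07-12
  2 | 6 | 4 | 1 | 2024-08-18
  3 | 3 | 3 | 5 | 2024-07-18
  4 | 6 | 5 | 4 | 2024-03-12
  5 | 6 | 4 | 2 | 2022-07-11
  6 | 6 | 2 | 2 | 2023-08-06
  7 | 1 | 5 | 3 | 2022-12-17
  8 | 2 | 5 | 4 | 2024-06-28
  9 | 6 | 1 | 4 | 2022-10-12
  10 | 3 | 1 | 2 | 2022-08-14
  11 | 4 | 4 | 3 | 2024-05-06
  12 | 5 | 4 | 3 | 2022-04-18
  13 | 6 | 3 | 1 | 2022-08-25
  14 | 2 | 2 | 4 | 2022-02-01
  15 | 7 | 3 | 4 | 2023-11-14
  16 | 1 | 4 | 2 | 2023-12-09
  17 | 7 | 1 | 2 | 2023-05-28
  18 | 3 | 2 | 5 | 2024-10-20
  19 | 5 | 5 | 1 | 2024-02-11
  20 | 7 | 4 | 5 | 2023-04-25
SELECT p.name, MIN(c.quantity) AS min_quantity FROM orders c JOIN products p ON c.product_id = p.id GROUP BY p.id, p.name

Execution result:
name | min_quantity
Headphones | 2
Speaker | 2
Charger | 1
Phone | 1
Router | 1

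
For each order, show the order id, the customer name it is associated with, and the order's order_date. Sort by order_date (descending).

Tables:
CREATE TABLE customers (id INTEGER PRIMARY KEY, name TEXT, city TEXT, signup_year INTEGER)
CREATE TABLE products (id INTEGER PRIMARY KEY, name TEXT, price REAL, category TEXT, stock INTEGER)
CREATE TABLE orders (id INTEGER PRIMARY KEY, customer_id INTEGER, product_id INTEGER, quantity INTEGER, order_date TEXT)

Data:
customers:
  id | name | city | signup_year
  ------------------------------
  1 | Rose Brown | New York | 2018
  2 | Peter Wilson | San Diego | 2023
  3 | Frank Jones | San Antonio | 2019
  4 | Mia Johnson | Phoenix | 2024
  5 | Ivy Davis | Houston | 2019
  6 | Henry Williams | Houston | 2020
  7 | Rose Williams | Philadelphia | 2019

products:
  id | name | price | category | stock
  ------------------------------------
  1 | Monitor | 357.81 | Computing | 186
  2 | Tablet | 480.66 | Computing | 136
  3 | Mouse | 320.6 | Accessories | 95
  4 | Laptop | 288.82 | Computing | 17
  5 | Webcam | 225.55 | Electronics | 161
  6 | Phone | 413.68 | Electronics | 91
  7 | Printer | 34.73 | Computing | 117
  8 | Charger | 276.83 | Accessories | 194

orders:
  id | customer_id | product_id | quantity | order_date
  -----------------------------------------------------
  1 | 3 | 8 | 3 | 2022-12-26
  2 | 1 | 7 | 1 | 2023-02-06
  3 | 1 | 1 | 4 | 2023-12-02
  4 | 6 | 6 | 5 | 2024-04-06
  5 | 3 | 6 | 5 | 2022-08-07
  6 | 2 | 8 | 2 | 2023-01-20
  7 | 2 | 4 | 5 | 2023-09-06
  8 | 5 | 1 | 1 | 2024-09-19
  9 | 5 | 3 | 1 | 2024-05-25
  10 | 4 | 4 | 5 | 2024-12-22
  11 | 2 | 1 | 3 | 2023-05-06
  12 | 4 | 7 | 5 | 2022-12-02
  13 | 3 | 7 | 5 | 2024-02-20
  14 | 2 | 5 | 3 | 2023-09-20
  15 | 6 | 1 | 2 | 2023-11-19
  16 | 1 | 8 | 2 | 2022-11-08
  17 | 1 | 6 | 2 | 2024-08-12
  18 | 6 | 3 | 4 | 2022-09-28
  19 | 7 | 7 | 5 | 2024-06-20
SELECT c.id, p.name AS customer, c.order_date FROM orders c JOIN customers p ON c.customer_id = p.id ORDER BY c.order_date DESC

Execution result:
id | customer | order_date
10 | Mia Johnson | 2024-12-22
8 | Ivy Davis | 2024-09-19
17 | Rose Brown | 2024-08-12
19 | Rose Williams | 2024-06-20
9 | Ivy Davis | 2024-05-25
4 | Henry Williams | 2024-04-06
13 | Frank Jones | 2024-02-20
3 | Rose Brown | 2023-12-02
15 | Henry Williams | 2023-11-19
14 | Peter Wilson | 2023-09-20
7 | Peter Wilson | 2023-09-06
11 | Peter Wilson | 2023-05-06
2 | Rose Brown | 2023-02-06
6 | Peter Wilson | 2023-01-20
1 | Frank Jones | 2022-12-26
12 | Mia Johnson | 2022-12-02
16 | Rose Brown | 2022-11-08
18 | Henry Williams | 2022-09-28
5 | Frank Jones | 2022-08-07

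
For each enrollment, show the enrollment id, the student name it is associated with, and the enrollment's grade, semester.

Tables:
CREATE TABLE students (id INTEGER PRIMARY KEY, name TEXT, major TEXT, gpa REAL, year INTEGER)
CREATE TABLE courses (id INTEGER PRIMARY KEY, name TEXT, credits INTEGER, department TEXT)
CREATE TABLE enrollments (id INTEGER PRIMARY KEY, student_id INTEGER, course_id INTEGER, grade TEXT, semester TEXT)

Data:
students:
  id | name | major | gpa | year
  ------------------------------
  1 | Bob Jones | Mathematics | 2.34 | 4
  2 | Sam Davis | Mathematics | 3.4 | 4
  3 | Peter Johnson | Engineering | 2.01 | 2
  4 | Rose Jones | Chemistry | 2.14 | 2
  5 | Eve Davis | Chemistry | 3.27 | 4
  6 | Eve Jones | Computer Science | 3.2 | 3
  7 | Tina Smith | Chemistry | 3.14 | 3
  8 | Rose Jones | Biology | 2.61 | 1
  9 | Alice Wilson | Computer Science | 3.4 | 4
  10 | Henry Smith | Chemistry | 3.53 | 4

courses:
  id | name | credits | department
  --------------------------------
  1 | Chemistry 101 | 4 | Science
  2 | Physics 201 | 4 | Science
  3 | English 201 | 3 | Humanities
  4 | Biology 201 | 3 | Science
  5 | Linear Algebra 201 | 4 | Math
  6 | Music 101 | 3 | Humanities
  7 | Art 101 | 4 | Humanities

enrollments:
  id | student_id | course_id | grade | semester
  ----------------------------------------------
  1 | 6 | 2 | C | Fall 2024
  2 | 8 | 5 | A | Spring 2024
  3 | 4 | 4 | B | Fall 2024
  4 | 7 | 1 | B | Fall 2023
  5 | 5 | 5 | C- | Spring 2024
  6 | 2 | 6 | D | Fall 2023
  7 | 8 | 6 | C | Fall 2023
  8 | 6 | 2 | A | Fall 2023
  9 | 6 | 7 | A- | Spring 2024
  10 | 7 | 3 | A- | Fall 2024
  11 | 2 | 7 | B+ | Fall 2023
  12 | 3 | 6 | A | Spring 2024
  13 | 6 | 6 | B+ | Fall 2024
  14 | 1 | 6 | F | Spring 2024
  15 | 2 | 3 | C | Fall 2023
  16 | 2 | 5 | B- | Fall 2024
SELECT c.id, p.name AS student, c.grade, c.semester FROM enrollments c JOIN students p ON c.student_id = p.id

Execution result:
id | student | grade | semester
1 | Eve Jones | C | Fall 2024
2 | Rose Jones | A | Spring 2024
3 | Rose Jones | B | Fall 2024
4 | Tina Smith | B | Fall 2023
5 | Eve Davis | C- | Spring 2024
6 | Sam Davis | D | Fall 2023
7 | Rose Jones | C | Fall 2023
8 | Eve Jones | A | Fall 2023
9 | Eve Jones | A- | Spring 2024
10 | Tina Smith | A- | Fall 2024
11 | Sam Davis | B+ | Fall 2023
12 | Peter Johnson | A | Spring 2024
13 | Eve Jones | B+ | Fall 2024
14 | Bob Jones | F | Spring 2024
15 | Sam Davis | C | Fall 2023
16 | Sam Davis | B- | Fall 2024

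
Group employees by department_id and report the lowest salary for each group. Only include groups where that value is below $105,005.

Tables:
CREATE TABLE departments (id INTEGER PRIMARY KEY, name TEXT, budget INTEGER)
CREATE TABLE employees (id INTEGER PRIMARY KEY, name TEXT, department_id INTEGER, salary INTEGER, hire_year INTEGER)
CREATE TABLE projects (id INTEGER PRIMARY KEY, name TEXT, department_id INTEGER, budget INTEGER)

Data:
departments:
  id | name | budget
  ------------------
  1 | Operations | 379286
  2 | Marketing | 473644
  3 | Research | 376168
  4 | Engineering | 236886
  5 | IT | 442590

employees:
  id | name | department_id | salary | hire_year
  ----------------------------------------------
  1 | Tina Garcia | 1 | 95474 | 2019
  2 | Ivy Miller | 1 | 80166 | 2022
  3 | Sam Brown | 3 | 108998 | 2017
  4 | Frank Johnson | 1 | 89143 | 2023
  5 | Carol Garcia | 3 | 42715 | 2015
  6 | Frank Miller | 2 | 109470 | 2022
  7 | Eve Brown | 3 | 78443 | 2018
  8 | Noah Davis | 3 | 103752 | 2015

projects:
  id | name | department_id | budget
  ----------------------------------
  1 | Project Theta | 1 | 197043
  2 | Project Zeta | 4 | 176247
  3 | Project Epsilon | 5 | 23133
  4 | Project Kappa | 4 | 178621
SELECT department_id, MIN(salary) AS min_salary FROM employees GROUP BY department_id HAVING MIN(salary) < 105005

Execution result:
department_id | min_salary
1 | 80166
3 | 42715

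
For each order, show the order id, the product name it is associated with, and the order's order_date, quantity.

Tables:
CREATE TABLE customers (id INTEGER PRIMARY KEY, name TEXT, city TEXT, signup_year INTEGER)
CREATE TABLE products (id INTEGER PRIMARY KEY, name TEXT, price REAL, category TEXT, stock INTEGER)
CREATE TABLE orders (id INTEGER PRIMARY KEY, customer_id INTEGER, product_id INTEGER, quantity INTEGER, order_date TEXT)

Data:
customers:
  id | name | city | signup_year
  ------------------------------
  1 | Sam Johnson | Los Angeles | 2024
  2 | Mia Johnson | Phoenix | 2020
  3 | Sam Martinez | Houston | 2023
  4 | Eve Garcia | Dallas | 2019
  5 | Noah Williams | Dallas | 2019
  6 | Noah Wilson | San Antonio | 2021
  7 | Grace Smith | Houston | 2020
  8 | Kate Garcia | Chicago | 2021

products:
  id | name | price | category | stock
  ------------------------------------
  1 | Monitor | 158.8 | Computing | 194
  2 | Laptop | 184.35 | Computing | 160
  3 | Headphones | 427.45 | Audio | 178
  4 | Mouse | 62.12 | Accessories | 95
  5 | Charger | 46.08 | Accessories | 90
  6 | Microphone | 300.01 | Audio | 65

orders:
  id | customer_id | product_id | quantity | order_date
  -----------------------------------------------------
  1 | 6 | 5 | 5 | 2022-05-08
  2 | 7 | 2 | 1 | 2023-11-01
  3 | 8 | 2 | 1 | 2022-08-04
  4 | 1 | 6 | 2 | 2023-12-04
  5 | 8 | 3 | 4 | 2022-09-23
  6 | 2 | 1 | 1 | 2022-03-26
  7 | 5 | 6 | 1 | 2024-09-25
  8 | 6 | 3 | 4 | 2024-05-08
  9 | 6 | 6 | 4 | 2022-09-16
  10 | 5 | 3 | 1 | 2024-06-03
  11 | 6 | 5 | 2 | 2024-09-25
SELECT c.id, p.name AS product, c.order_date, c.quantity FROM orders c JOIN products p ON c.product_id = p.id

Execution result:
id | product | order_date | quantity
1 | Charger | 2022-05-08 | 5
2 | Laptop | 2023-11-01 | 1
3 | Laptop | 2022-08-04 | 1
4 | Microphone | 2023-12-04 | 2
5 | Headphones | 2022-09-23 | 4
6 | Monitor | 2022-03-26 | 1
7 | Microphone | 2024-09-25 | 1
8 | Headphones | 2024-05-08 | 4
9 | Microphone | 2022-09-16 | 4
10 | Headphones | 2024-06-03 | 1
11 | Charger | 2024-09-25 | 2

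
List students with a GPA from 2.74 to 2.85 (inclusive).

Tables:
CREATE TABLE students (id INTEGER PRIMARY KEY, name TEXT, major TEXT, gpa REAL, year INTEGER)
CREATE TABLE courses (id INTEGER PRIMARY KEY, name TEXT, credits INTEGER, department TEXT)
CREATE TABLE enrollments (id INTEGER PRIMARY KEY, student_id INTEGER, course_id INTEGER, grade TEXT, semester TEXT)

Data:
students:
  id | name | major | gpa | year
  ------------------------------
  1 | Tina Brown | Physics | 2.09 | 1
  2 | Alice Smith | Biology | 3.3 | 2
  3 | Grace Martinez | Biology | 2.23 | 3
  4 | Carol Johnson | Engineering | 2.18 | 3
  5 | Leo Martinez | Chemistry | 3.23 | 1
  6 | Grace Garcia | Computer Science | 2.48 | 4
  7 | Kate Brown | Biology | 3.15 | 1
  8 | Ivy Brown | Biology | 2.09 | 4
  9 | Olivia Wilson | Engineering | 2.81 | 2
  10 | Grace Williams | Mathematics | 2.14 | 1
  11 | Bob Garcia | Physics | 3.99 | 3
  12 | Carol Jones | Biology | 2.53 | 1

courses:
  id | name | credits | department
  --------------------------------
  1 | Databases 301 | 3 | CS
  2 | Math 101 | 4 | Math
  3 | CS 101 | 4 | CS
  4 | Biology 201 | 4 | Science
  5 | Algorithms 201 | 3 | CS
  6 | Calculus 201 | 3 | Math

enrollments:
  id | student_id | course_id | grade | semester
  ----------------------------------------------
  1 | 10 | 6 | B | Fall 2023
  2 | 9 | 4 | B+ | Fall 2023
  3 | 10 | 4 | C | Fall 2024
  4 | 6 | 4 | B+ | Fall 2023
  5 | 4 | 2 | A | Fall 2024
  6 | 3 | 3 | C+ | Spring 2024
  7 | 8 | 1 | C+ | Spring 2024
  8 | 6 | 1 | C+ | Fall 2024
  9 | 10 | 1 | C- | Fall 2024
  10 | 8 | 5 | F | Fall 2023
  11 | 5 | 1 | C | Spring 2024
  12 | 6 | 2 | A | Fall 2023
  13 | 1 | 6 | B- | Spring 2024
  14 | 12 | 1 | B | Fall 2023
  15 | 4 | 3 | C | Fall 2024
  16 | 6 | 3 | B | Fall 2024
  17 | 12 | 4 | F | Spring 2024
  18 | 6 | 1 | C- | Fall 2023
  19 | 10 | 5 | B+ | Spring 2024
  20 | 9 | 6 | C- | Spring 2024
SELECT name, gpa FROM students WHERE gpa BETWEEN 2.74 AND 2.85

Execution result:
name | gpa
Olivia Wilson | 2.81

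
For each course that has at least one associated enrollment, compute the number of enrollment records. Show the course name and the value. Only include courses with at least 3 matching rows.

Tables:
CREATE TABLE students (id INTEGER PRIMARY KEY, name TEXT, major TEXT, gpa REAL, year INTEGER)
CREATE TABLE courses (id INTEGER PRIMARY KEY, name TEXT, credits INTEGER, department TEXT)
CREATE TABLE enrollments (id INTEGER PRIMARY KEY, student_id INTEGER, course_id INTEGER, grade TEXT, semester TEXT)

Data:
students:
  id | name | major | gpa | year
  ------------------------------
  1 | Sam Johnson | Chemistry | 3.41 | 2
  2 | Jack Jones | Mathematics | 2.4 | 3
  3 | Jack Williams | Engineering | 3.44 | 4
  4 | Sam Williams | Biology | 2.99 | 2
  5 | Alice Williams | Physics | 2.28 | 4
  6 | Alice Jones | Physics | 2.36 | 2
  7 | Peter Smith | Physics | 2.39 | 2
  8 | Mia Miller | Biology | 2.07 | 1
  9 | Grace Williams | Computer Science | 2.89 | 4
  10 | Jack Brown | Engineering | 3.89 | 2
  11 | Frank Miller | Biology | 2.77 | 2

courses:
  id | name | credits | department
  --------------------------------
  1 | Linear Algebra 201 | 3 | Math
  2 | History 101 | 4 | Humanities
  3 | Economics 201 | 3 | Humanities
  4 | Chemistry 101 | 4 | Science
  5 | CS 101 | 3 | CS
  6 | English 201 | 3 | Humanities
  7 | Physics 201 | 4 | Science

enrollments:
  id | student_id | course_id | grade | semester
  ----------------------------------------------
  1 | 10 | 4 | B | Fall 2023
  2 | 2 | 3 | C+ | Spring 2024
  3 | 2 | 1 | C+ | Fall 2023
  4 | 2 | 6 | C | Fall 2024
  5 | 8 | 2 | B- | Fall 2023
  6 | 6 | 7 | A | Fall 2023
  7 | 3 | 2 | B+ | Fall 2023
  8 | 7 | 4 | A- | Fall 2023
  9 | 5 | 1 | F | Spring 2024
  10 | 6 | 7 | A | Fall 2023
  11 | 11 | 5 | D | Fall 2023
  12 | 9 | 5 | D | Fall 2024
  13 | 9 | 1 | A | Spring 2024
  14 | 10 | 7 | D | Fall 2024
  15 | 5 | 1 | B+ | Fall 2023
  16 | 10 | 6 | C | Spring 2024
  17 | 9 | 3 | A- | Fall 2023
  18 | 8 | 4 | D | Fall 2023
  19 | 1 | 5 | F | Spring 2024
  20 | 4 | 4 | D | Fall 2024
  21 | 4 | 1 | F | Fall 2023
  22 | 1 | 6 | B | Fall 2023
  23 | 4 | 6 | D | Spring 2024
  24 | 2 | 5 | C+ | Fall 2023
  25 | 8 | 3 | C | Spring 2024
SELECT p.name, COUNT(*) AS n FROM enrollments c JOIN courses p ON c.course_id = p.id GROUP BY p.id, p.name HAVING COUNT(*) >= 3

Execution result:
name | n
Linear Algebra 201 | 5
Economics 201 | 3
Chemistry 101 | 4
CS 101 | 4
English 201 | 4
Physics 201 | 3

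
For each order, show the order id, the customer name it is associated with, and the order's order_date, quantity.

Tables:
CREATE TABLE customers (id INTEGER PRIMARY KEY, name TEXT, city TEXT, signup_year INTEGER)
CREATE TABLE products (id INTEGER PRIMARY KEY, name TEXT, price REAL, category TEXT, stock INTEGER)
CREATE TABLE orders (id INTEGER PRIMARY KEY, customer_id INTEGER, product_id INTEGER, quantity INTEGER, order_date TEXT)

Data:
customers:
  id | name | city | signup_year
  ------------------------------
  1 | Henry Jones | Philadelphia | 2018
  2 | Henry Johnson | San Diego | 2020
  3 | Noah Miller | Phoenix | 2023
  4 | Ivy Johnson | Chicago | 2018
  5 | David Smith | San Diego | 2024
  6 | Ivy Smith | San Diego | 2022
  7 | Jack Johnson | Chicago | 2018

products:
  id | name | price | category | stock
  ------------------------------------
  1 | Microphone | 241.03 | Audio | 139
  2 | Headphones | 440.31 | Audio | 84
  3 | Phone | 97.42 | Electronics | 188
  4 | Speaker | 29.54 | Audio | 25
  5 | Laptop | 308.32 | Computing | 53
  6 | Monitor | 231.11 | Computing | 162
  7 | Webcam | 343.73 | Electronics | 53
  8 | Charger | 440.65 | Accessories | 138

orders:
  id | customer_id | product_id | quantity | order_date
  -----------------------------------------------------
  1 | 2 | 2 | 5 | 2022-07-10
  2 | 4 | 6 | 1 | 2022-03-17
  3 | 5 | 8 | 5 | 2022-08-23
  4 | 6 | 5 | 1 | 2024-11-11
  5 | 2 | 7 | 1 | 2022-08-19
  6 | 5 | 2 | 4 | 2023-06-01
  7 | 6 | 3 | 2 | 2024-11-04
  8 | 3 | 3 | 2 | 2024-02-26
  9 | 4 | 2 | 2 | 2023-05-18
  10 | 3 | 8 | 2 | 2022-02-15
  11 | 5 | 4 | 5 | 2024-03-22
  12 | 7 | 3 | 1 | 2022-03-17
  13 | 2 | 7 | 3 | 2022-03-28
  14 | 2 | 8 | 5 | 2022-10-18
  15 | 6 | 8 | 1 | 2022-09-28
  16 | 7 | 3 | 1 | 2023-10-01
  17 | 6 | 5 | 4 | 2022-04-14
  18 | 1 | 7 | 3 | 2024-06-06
SELECT c.id, p.name AS customer, c.order_date, c.quantity FROM orders c JOIN customers p ON c.customer_id = p.id

Execution result:
id | customer | order_date | quantity
1 | Henry Johnson | 2022-07-10 | 5
2 | Ivy Johnson | 2022-03-17 | 1
3 | David Smith | 2022-08-23 | 5
4 | Ivy Smith | 2024-11-11 | 1
5 | Henry Johnson | 2022-08-19 | 1
6 | David Smith | 2023-06-01 | 4
7 | Ivy Smith | 2024-11-04 | 2
8 | Noah Miller | 2024-02-26 | 2
9 | Ivy Johnson | 2023-05-18 | 2
10 | Noah Miller | 2022-02-15 | 2
11 | David Smith | 2024-03-22 | 5
12 | Jack Johnson | 2022-03-17 | 1
13 | Henry Johnson | 2022-03-28 | 3
14 | Henry Johnson | 2022-10-18 | 5
15 | Ivy Smith | 2022-09-28 | 1
16 | Jack Johnson | 2023-10-01 | 1
17 | Ivy Smith | 2022-04-14 | 4
18 | Henry Jones | 2024-06-06 | 3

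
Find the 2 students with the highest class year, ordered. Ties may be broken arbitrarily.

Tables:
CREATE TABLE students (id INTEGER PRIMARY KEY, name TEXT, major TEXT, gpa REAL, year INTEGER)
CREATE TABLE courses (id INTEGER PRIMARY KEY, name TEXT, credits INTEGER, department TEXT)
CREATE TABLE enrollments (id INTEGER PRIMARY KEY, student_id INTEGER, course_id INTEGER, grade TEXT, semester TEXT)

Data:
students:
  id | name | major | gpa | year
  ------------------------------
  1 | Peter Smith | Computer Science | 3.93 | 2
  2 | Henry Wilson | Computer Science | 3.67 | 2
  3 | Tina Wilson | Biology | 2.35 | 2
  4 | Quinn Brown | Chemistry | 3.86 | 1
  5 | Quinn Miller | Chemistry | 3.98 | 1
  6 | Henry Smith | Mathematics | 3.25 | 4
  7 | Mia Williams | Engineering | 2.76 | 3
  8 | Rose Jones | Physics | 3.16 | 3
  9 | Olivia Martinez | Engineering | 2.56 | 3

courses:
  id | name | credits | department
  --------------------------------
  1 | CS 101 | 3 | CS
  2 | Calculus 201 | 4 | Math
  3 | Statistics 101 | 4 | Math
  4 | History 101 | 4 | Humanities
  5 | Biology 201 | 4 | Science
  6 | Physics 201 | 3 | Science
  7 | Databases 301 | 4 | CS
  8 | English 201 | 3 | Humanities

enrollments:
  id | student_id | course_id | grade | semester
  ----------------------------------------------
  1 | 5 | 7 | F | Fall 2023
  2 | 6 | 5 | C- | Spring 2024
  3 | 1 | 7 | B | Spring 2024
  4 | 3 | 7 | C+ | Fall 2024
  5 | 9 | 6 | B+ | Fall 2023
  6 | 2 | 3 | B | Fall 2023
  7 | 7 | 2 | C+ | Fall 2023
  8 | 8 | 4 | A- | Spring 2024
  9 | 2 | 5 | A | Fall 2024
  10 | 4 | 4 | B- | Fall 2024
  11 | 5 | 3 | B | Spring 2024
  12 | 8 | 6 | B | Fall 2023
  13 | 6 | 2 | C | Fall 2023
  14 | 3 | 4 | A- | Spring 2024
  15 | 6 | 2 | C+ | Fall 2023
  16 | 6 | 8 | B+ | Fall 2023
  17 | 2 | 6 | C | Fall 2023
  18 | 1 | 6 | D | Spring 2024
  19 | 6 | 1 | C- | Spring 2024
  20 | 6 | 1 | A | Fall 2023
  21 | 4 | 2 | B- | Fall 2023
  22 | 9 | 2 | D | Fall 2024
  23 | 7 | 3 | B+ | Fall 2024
SELECT name, year FROM students ORDER BY year DESC LIMIT 2

Execution result:
name | year
Henry Smith | 4
Mia Williams | 3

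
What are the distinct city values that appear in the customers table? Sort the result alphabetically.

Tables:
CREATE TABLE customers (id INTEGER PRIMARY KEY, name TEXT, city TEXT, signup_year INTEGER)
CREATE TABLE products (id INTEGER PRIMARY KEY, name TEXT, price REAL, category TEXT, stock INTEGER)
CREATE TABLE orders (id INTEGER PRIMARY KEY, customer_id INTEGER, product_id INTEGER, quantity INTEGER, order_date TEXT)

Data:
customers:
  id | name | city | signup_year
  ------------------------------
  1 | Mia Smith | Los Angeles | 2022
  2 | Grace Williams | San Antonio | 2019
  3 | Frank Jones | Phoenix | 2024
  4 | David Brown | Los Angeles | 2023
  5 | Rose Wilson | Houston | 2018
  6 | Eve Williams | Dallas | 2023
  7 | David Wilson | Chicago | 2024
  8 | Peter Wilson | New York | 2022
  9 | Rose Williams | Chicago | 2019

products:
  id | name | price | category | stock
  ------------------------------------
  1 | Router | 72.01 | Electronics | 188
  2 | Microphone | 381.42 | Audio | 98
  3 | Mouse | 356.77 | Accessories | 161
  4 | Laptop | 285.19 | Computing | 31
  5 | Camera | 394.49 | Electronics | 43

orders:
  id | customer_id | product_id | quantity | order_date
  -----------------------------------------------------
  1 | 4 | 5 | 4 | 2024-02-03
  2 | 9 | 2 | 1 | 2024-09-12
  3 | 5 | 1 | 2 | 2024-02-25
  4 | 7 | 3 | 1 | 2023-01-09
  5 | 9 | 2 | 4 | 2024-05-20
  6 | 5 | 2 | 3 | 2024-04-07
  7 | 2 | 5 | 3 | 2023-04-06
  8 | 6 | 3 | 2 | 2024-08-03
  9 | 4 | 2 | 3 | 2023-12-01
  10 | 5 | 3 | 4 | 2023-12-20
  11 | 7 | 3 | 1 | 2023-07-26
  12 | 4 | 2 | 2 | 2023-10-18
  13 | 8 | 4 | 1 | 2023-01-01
SELECT DISTINCT city FROM customers ORDER BY city

Execution result:
city
Chicago
Dallas
Houston
Los Angeles
New York
Phoenix
San Antonio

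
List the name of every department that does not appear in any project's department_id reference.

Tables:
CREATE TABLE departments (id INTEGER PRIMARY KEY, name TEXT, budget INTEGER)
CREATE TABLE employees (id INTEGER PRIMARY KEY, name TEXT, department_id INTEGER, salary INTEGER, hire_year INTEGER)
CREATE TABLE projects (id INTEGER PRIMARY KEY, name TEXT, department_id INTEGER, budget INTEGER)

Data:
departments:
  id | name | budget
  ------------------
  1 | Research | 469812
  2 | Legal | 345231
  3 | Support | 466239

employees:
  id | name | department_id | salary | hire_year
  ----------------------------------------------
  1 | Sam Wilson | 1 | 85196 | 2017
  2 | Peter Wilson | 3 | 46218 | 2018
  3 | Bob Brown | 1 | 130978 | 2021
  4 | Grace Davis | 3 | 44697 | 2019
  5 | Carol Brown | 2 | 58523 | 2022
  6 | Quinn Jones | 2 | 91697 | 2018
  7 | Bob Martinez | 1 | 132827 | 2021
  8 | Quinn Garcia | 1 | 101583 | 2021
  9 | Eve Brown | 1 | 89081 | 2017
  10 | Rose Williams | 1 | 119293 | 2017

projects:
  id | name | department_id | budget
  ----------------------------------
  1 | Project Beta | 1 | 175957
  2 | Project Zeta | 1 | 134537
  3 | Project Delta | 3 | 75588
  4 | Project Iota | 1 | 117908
SELECT p.name FROM departments p LEFT JOIN projects c ON c.department_id = p.id WHERE c.id IS NULL

Execution result:
Legal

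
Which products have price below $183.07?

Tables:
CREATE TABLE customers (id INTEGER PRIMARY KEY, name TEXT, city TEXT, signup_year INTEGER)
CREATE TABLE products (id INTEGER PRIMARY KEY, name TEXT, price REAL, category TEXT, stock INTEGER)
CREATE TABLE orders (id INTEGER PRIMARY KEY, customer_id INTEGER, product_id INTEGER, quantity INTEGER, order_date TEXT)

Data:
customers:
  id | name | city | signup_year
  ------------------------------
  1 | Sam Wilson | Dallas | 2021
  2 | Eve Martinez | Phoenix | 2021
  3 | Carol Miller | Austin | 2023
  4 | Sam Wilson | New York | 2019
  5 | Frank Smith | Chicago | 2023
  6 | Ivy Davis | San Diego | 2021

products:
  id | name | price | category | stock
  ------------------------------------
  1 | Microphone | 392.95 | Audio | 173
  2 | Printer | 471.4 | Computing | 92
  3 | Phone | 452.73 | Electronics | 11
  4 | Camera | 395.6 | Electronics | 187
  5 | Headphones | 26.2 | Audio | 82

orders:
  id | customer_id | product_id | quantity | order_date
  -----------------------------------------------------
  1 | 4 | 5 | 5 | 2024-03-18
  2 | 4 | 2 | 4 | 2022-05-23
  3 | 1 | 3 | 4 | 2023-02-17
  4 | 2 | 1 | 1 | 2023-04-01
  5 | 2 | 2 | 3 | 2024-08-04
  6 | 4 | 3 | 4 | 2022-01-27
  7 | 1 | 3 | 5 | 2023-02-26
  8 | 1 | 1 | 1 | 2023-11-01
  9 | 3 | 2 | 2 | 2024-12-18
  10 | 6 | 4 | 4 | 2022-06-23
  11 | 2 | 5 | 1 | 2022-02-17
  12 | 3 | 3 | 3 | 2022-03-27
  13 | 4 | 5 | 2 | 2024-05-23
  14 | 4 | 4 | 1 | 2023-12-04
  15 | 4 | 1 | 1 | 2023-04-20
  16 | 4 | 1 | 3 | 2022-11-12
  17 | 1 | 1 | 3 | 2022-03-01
SELECT name, price FROM products WHERE price < 183.07

Execution result:
name | price
Headphones | 26.20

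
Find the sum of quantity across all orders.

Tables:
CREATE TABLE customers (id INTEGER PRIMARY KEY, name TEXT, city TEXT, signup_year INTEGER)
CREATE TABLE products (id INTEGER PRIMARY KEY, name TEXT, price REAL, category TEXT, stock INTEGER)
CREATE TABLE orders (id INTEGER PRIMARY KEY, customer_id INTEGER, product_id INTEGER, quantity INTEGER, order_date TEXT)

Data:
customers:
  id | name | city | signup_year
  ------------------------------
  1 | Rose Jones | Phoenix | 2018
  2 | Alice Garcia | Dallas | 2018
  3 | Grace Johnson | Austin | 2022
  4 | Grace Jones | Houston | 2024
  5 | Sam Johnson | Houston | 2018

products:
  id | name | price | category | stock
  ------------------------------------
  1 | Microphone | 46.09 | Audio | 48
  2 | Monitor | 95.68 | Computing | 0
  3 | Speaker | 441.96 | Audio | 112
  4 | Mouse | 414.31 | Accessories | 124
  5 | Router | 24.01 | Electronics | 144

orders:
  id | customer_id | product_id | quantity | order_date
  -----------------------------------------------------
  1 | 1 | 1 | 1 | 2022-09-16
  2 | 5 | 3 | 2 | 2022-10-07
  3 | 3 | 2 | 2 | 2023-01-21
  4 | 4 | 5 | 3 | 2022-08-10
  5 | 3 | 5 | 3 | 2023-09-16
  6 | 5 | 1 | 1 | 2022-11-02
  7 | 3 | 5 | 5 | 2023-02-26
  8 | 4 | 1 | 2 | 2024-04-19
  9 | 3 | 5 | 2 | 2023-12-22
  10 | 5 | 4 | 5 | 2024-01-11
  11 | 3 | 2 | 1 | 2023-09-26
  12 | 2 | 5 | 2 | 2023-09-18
SELECT SUM(quantity) FROM orders

Execution result:
29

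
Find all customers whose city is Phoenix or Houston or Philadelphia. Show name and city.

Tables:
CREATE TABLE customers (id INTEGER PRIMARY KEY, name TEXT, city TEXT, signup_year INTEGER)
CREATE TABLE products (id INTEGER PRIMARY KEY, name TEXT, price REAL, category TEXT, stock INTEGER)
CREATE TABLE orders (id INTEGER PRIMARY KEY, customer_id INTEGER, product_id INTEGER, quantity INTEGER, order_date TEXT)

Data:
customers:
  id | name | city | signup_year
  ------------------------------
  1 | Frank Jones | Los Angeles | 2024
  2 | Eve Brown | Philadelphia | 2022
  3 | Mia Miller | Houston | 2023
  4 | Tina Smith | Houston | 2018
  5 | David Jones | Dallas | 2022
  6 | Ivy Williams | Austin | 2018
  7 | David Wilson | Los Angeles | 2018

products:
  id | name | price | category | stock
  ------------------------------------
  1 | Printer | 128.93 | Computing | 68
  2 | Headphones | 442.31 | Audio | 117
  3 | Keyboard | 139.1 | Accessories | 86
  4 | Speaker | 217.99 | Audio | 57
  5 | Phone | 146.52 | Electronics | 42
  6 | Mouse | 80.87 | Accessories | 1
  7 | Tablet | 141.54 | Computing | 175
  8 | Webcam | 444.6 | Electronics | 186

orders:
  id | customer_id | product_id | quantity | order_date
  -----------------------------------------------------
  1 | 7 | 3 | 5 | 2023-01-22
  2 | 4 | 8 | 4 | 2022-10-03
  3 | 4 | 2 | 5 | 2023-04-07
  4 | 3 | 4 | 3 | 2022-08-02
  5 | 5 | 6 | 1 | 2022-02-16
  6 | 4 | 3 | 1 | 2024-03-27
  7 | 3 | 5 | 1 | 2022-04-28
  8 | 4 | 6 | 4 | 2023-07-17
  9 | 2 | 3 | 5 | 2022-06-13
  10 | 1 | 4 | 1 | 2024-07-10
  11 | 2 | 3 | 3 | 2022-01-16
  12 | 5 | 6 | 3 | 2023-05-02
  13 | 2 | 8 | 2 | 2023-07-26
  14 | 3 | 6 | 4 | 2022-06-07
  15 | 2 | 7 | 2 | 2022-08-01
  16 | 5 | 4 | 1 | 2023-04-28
SELECT name, city FROM customers WHERE city IN ('Phoenix', 'Houston', 'Philadelphia')

Execution result:
name | city
Eve Brown | Philadelphia
Mia Miller | Houston
Tina Smith | Houston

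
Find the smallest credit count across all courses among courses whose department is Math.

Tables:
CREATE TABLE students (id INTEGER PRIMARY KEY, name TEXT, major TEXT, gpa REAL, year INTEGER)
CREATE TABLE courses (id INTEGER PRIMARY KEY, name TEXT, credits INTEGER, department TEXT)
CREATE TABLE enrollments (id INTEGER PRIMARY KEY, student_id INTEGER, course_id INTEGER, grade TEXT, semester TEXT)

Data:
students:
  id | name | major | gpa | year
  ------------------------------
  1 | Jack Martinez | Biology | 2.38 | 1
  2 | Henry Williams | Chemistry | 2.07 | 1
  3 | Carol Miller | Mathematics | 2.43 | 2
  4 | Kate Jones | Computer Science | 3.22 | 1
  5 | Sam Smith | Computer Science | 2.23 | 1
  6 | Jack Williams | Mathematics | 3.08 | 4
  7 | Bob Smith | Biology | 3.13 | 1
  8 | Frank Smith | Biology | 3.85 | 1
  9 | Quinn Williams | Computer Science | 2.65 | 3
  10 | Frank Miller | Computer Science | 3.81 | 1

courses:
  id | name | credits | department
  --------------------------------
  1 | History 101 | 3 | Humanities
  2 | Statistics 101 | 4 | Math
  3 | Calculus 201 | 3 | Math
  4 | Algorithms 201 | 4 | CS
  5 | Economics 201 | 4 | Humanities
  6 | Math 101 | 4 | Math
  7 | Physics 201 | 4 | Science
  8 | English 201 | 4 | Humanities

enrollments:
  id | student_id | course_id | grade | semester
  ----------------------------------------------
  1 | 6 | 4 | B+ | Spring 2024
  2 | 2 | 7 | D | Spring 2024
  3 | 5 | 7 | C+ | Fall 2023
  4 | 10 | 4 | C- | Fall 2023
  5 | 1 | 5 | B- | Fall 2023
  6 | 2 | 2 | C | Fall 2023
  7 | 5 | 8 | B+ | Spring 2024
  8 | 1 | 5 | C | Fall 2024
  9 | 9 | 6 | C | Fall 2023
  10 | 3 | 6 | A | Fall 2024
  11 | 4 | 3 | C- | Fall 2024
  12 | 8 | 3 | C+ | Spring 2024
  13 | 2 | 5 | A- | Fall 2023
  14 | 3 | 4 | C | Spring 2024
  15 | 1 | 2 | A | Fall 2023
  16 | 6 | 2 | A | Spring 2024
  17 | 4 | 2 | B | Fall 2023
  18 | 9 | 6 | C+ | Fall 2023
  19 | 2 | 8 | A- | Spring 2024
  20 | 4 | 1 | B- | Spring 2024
SELECT MIN(credits) FROM courses WHERE department = 'Math'

Execution result:
3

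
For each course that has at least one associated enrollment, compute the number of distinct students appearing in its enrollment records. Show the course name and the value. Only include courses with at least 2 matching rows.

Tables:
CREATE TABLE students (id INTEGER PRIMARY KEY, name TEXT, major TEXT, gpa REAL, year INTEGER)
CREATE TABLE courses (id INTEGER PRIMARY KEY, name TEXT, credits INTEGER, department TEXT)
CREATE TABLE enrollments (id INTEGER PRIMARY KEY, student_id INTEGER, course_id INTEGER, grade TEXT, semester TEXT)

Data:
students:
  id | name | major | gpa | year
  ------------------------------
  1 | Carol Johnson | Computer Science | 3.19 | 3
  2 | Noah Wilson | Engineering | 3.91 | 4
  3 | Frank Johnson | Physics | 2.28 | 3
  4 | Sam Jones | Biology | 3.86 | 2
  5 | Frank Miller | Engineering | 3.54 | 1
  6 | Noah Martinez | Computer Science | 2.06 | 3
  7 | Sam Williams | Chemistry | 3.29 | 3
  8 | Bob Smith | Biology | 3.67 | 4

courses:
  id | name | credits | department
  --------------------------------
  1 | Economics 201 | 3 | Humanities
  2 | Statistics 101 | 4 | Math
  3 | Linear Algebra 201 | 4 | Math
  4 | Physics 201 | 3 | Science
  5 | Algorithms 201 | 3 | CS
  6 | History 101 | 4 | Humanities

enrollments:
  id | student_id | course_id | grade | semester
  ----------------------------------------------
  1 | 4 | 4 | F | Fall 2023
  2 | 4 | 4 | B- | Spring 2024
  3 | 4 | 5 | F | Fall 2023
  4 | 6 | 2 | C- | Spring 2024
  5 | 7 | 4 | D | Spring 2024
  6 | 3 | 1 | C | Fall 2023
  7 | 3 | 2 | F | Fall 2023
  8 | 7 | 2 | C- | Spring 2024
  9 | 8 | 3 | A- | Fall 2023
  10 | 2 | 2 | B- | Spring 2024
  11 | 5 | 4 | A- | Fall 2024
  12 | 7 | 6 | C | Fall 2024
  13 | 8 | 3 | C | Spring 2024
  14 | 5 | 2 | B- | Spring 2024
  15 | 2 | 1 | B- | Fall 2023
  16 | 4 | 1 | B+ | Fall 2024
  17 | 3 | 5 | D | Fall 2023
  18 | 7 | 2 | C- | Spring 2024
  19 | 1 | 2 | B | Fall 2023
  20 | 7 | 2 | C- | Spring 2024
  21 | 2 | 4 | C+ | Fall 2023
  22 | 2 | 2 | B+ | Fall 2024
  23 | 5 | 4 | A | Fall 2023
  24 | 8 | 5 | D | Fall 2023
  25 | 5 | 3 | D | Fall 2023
SELECT p.name, COUNT(DISTINCT c.student_id) AS distinct_student_count FROM enrollments c JOIN courses p ON c.course_id = p.id GROUP BY p.id, p.name HAVING COUNT(*) >= 2

Execution result:
name | distinct_student_count
Economics 201 | 3
Statistics 101 | 6
Linear Algebra 201 | 2
Physics 201 | 4
Algorithms 201 | 3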